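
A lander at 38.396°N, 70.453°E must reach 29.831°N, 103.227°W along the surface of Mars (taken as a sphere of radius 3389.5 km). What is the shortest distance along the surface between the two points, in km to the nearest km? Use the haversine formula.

6597 km

Let φ₁ = 0.6701 rad, φ₂ = 0.5206 rad, and Δλ = -3.0313 rad.
Haversine: a = sin²(Δφ/2) + cos φ₁ cos φ₂ sin²(Δλ/2) = 0.0056 + (0.7837)(0.8675)(0.9970) = 0.68340.
Central angle c = 2·arcsin(√a) = 1.94636 rad.
Distance = R·c = 3389.5 × 1.9464 ≈ 6597 km.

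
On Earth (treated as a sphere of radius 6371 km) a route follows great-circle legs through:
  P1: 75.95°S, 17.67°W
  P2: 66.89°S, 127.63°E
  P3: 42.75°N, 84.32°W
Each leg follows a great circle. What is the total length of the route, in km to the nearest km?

20666 km

Leg P1→P2: central angle 0.6200 rad, distance 3949.8 km.
Leg P2→P3: central angle 2.6237 rad, distance 16715.9 km.
Total: 3949.8 + 16715.9 ≈ 20666 km.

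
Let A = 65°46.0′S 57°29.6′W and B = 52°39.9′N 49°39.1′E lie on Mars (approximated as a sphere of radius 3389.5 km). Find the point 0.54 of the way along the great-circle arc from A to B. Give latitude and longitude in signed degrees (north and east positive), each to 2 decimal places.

-5.35°, 13.02°

Central angle δ = 2.4955 rad. Interpolating on the sphere with fraction f = 0.54:
P = [sin((1−f)δ)·A + sin(fδ)·B] / sin δ = 1.5146·A + 1.6196·B in Cartesian coordinates,
giving P = (0.9700, 0.2244, -0.0933), i.e. latitude -5.35°, longitude 13.02°.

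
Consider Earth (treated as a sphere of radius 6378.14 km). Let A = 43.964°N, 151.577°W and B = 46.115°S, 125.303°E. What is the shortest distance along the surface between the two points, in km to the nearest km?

12929 km

In radians: φ₁ = 0.7673, φ₂ = -0.8049, Δλ = -83.120° = -1.4507 rad.
cos c = sin φ₁ sin φ₂ + cos φ₁ cos φ₂ cos Δλ = (0.6942)(-0.7207) + (0.7198)(0.6932)(0.1198) = -0.44057,
so c = arccos(-0.44057) = 2.02703 rad.
Distance = R·c = 6378.14 × 2.0270 ≈ 12929 km.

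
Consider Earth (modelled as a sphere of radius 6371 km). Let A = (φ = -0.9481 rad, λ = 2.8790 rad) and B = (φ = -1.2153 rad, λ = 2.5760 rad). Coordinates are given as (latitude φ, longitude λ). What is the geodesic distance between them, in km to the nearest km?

1913 km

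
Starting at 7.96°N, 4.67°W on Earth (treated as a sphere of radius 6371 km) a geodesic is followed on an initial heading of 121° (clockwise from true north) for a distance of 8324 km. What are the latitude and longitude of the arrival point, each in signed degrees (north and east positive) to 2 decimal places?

-27.14°, 63.73°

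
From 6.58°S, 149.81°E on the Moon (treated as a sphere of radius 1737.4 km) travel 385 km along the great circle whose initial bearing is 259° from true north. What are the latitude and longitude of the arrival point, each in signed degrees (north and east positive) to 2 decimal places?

-8.83°, 137.20°

Angular distance δ = d/R = 385/1737.4 = 0.22160 rad; initial bearing θ = 4.5204 rad.
sin φ₂ = sin φ₁ cos δ + cos φ₁ sin δ cos θ = (-0.1146)(0.9755) + (0.9934)(0.2198)(-0.1908) = -0.1534, so φ₂ = -8.83°.
Δλ = atan2(sin θ sin δ cos φ₁, cos δ − sin φ₁ sin φ₂) = atan2(-0.2143, 0.9580) = -12.611°.
λ₂ = 149.810° − 12.611° = 137.20°.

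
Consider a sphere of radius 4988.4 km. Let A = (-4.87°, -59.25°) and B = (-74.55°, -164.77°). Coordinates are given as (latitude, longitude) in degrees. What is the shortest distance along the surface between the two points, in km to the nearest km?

7782 km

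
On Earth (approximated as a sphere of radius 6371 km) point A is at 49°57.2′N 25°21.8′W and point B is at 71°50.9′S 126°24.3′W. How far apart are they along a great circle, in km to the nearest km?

15565 km

In radians: φ₁ = 0.8719, φ₂ = -1.2540, Δλ = -101.042° = -1.7635 rad.
cos c = sin φ₁ sin φ₂ + cos φ₁ cos φ₂ cos Δλ = (0.7655)(-0.9502) + (0.6434)(0.3115)(-0.1915) = -0.76581,
so c = arccos(-0.76581) = 2.44310 rad.
Distance = R·c = 6371 × 2.4431 ≈ 15565 km.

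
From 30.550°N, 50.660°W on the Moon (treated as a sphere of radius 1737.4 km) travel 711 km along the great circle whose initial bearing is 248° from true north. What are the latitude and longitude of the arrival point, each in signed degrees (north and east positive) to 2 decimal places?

Angular distance δ = d/R = 711/1737.4 = 0.40923 rad; initial bearing θ = 4.3284 rad.
sin φ₂ = sin φ₁ cos δ + cos φ₁ sin δ cos θ = (0.5083)(0.9174) + (0.8612)(0.3979)(-0.3746) = 0.3380, so φ₂ = 19.75°.
Δλ = atan2(sin θ sin δ cos φ₁, cos δ − sin φ₁ sin φ₂) = atan2(-0.3177, 0.7456) = -23.079°.
λ₂ = -50.660° − 23.079° = -73.74°.

19.75°, -73.74°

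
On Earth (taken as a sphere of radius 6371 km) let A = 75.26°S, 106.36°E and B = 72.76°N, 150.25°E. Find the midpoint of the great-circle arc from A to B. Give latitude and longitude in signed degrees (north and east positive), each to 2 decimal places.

-1.35°, 130.06°

The central angle between A and B is δ = 2.6246 rad.
With f = 0.5, the slerp weights are sin((1−f)δ)/sin δ = 1.9559 and sin(fδ)/sin δ = 1.9559.
Weighted sum of the unit vectors: (1.9559)·(-0.0717,0.2441,-0.9671) + (1.9559)·(-0.2573,0.1471,0.9551) = (-0.6434, 0.7651, -0.0235).
Converting back: φ = atan2(z, √(x²+y²)) = -1.35°, λ = atan2(y, x) = 130.06°.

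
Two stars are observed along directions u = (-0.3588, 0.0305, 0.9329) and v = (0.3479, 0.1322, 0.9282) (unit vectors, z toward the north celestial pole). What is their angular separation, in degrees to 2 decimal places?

41.83°

u·v = 0.7451; |u| = 1.0000, |v| = 1.0000.
cos θ = (u·v)/(|u||v|) = 0.7451, so θ = 41.83°.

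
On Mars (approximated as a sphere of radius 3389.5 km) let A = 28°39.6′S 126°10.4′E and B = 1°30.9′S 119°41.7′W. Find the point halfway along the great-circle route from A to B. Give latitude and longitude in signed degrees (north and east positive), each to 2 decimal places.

The central angle between A and B is δ = 1.9240 rad.
With f = 0.5, the slerp weights are sin((1−f)δ)/sin δ = 0.8743 and sin(fδ)/sin δ = 0.8743.
Weighted sum of the unit vectors: (0.8743)·(-0.5179,0.7083,-0.4796) + (0.8743)·(-0.4952,-0.8684,-0.0264) = (-0.8858, -0.1399, -0.4425).
Converting back: φ = atan2(z, √(x²+y²)) = -26.26°, λ = atan2(y, x) = -171.02°.

-26.26°, -171.02°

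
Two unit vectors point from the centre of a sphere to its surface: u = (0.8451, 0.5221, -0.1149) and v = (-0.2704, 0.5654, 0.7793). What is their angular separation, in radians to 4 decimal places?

1.5937 rad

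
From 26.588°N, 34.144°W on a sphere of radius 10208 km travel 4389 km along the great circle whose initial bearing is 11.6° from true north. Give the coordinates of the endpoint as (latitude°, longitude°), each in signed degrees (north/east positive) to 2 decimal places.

Angular distance δ = d/R = 4389/10208 = 0.42996 rad; initial bearing θ = 0.2025 rad.
sin φ₂ = sin φ₁ cos δ + cos φ₁ sin δ cos θ = (0.4476)(0.9090) + (0.8942)(0.4168)(0.9796) = 0.7720, so φ₂ = 50.53°.
Δλ = atan2(sin θ sin δ cos φ₁, cos δ − sin φ₁ sin φ₂) = atan2(0.0750, 0.5635) = 7.577°.
λ₂ = -34.144° + 7.577° = -26.57°.

50.53°, -26.57°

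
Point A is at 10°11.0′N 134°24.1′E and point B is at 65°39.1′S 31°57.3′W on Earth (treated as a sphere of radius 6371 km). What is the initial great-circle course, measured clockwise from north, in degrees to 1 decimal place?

186.7°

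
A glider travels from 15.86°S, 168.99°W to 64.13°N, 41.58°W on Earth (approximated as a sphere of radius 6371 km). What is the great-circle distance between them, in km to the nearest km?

In radians: φ₁ = -0.2768, φ₂ = 1.1193, Δλ = 127.410° = 2.2237 rad.
cos c = sin φ₁ sin φ₂ + cos φ₁ cos φ₂ cos Δλ = (-0.2733)(0.8998) + (0.9619)(0.4363)(-0.6075) = -0.50089,
so c = arccos(-0.50089) = 2.09542 rad.
Distance = R·c = 6371 × 2.0954 ≈ 13350 km.

13350 km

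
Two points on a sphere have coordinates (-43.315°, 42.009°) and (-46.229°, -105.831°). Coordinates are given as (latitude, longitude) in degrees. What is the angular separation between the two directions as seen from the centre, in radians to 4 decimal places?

1.5015 rad

With latitudes φ₁ = -43.315°, φ₂ = -46.229° and longitude difference Δλ = -147.840°:
Haversine: a = sin²(Δφ/2) + cos φ₁ cos φ₂ sin²(Δλ/2) = 0.0006 + (0.7276)(0.6918)(0.9233) = 0.46536.
Central angle c = 2·arcsin(√a) = 1.50147 rad.
So the angular separation is 1.5015 rad.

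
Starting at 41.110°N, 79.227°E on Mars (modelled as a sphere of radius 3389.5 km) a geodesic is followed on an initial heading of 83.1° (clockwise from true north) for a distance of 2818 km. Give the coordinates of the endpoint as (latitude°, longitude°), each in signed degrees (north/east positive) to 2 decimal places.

30.66°, 137.74°

Angular distance δ = d/R = 2818/3389.5 = 0.83139 rad; initial bearing θ = 1.4504 rad.
sin φ₂ = sin φ₁ cos δ + cos φ₁ sin δ cos θ = (0.6575)(0.6738) + (0.7534)(0.7389)(0.1201) = 0.5099, so φ₂ = 30.66°.
Δλ = atan2(sin θ sin δ cos φ₁, cos δ − sin φ₁ sin φ₂) = atan2(0.5527, 0.3386) = 58.509°.
λ₂ = 79.227° + 58.509° = 137.74°.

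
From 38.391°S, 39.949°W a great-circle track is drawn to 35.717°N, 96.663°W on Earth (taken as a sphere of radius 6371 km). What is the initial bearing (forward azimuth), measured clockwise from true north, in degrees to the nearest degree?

317°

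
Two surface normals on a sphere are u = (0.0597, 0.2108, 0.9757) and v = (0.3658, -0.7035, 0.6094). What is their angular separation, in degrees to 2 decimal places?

u·v = 0.4681; |u| = 1.0000, |v| = 1.0000.
cos θ = (u·v)/(|u||v|) = 0.4681, so θ = 62.09°.

62.09°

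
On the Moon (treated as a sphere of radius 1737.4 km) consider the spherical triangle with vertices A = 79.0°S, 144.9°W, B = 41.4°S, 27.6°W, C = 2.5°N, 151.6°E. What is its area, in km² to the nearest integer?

831916 km²

Side lengths (central angles): a = 2.4625, b = 1.5285, c = 0.9477 rad; semiperimeter s = 2.4694.
By l'Huilier's theorem, tan(E/4) = √[tan(s/2) tan((s−a)/2) tan((s−b)/2) tan((s−c)/2)], giving spherical excess E = 0.2756 rad.
Area = E·R² = 0.2756 × (1737.4)² ≈ 831916 km².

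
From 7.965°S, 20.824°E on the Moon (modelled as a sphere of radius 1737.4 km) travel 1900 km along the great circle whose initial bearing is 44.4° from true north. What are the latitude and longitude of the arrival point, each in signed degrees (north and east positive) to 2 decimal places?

34.39°, 69.69°

Angular distance δ = d/R = 1900/1737.4 = 1.09359 rad; initial bearing θ = 0.7749 rad.
sin φ₂ = sin φ₁ cos δ + cos φ₁ sin δ cos θ = (-0.1386)(0.4593) + (0.9904)(0.8883)(0.7145) = 0.5649, so φ₂ = 34.39°.
Δλ = atan2(sin θ sin δ cos φ₁, cos δ − sin φ₁ sin φ₂) = atan2(0.6155, 0.5376) = 48.866°.
λ₂ = 20.824° + 48.866° = 69.69°.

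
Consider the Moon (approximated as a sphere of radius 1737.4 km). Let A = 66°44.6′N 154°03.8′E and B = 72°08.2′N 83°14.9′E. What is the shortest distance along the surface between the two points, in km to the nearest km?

725 km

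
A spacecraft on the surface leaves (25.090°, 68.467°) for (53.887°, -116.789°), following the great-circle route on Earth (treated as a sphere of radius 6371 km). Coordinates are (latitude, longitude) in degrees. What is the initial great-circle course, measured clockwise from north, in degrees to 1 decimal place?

3.2°

Δλ = 174.744° = 3.0499 rad.
y = sin Δλ · cos φ₂ = (0.0916)(0.5894) = 0.0540
x = cos φ₁ sin φ₂ − sin φ₁ cos φ₂ cos Δλ = (0.9056)(0.8079) − (0.4240)(0.5894)(-0.9958) = 0.9805
θ = atan2(y, x) = 3.15°, so the bearing is 3.2°.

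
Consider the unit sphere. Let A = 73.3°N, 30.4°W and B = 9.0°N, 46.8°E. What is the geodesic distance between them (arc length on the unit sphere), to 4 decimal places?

With latitudes φ₁ = 73.300°, φ₂ = 9.000° and longitude difference Δλ = 77.200°:
cos c = sin φ₁ sin φ₂ + cos φ₁ cos φ₂ cos Δλ = (0.9578)(0.1564) + (0.2874)(0.9877)(0.2215) = 0.21272,
so c = arccos(0.21272) = 1.35644 rad.
On the unit sphere the arc length equals the central angle: 1.3564.

1.3564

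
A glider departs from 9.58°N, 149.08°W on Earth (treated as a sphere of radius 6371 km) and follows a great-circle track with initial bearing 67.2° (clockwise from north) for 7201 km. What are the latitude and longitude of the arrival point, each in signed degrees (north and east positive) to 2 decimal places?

24.62°, -82.55°

Angular distance δ = d/R = 7201/6371 = 1.13028 rad; initial bearing θ = 1.1729 rad.
sin φ₂ = sin φ₁ cos δ + cos φ₁ sin δ cos θ = (0.1664)(0.4264) + (0.9861)(0.9045)(0.3875) = 0.4166, so φ₂ = 24.62°.
Δλ = atan2(sin θ sin δ cos φ₁, cos δ − sin φ₁ sin φ₂) = atan2(0.8222, 0.3571) = 66.526°.
λ₂ = -149.080° + 66.526° = -82.55°.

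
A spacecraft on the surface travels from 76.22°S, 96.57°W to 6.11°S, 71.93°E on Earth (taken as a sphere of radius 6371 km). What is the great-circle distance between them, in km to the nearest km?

With latitudes φ₁ = -76.220°, φ₂ = -6.110° and longitude difference Δλ = 168.500°:
cos c = sin φ₁ sin φ₂ + cos φ₁ cos φ₂ cos Δλ = (-0.9712)(-0.1064) + (0.2382)(0.9943)(-0.9799) = -0.12871,
so c = arccos(-0.12871) = 1.69987 rad.
Distance = R·c = 6371 × 1.6999 ≈ 10830 km.

10830 km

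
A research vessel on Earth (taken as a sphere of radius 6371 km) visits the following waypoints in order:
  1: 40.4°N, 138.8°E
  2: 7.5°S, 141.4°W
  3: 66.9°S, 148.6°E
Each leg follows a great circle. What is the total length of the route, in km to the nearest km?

Leg 1→2: central angle 1.5217 rad, distance 9694.6 km.
Leg 2→3: central angle 1.3149 rad, distance 8377.3 km.
Total: 9694.6 + 8377.3 ≈ 18072 km.

18072 km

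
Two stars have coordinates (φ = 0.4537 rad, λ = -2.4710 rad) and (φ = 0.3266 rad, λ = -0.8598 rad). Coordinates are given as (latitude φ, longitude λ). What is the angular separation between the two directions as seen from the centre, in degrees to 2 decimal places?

83.90°

With latitudes φ₁ = 25.995°, φ₂ = 18.713° and longitude difference Δλ = 92.315°:
cos c = sin φ₁ sin φ₂ + cos φ₁ cos φ₂ cos Δλ = (0.4383)(0.3208) + (0.8988)(0.9471)(-0.0404) = 0.10623,
so c = arccos(0.10623) = 1.46437 rad.
So the angular separation is 83.90°.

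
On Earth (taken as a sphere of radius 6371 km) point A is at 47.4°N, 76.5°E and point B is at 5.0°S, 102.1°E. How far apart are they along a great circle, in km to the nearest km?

In radians: φ₁ = 0.8273, φ₂ = -0.0873, Δλ = 25.600° = 0.4468 rad.
cos c = sin φ₁ sin φ₂ + cos φ₁ cos φ₂ cos Δλ = (0.7361)(-0.0872) + (0.6769)(0.9962)(0.9018) = 0.54395,
so c = arccos(0.54395) = 0.99566 rad.
Distance = R·c = 6371 × 0.9957 ≈ 6343 km.

6343 km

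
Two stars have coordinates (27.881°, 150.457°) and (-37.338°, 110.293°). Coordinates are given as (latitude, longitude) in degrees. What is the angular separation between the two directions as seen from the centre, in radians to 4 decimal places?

Let φ₁ = 0.4866 rad, φ₂ = -0.6517 rad, and Δλ = -0.7010 rad.
cos c = sin φ₁ sin φ₂ + cos φ₁ cos φ₂ cos Δλ = (0.4676)(-0.6065) + (0.8839)(0.7951)(0.7642) = 0.25344,
so c = arccos(0.25344) = 1.31457 rad.
So the angular separation is 1.3146 rad.

1.3146 rad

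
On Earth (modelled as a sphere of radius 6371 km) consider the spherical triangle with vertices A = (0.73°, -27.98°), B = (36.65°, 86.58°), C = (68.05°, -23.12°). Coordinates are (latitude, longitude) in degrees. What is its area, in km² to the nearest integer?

Side lengths (central angles): a = 1.1012, b = 1.1764, c = 1.9027 rad; semiperimeter s = 2.0901.
By l'Huilier's theorem, tan(E/4) = √[tan(s/2) tan((s−a)/2) tan((s−b)/2) tan((s−c)/2)], giving spherical excess E = 0.8173 rad.
Area = E·R² = 0.8173 × (6371)² ≈ 33172650 km².

33172650 km²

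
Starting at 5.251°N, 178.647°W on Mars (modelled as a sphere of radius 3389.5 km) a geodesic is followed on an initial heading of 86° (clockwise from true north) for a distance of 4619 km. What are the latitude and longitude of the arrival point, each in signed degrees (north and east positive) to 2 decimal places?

Angular distance δ = d/R = 4619/3389.5 = 1.36274 rad; initial bearing θ = 1.5010 rad.
sin φ₂ = sin φ₁ cos δ + cos φ₁ sin δ cos θ = (0.0915)(0.2066) + (0.9958)(0.9784)(0.0698) = 0.0869, so φ₂ = 4.98°.
Δλ = atan2(sin θ sin δ cos φ₁, cos δ − sin φ₁ sin φ₂) = atan2(0.9720, 0.1986) = 78.451°.
λ₂ = -178.647° + 78.451° = -100.20°.

4.98°, -100.20°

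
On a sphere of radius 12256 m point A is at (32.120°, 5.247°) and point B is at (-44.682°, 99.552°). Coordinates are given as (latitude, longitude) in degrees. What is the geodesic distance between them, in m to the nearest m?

24552 m

With latitudes φ₁ = 32.120°, φ₂ = -44.682° and longitude difference Δλ = 94.305°:
cos c = sin φ₁ sin φ₂ + cos φ₁ cos φ₂ cos Δλ = (0.5317)(-0.7032) + (0.8469)(0.7110)(-0.0751) = -0.41908,
so c = arccos(-0.41908) = 2.00322 rad.
Distance = R·c = 12256 × 2.0032 ≈ 24552 m.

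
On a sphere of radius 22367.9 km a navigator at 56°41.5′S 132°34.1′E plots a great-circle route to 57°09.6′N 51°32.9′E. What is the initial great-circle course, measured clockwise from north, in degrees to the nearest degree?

315°

Δλ = -81.020° = -1.4141 rad.
y = sin Δλ · cos φ₂ = (-0.9877)(0.5423) = -0.5356
x = cos φ₁ sin φ₂ − sin φ₁ cos φ₂ cos Δλ = (0.5491)(0.8402) − (-0.8357)(0.5423)(0.1561) = 0.5321
θ = atan2(y, x) = -45.19°; adding 360° gives 315°.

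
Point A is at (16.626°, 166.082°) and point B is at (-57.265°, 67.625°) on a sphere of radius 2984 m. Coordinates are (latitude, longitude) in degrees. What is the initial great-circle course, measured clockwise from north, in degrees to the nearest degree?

214°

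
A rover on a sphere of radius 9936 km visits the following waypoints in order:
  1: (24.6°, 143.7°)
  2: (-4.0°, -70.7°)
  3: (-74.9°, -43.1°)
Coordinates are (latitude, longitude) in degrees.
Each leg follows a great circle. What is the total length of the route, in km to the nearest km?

37061 km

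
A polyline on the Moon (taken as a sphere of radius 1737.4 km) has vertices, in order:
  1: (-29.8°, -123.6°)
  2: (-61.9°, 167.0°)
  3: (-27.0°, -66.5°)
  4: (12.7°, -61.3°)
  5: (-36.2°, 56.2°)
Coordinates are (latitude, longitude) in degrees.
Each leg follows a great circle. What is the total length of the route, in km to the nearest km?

8954 km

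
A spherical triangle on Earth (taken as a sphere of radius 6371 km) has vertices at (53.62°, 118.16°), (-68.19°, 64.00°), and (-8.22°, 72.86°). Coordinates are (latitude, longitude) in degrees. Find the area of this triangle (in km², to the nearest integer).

Side lengths (central angles): a = 1.0517, b = 1.2684, c = 2.2376 rad; semiperimeter s = 2.2788.
By l'Huilier's theorem, tan(E/4) = √[tan(s/2) tan((s−a)/2) tan((s−b)/2) tan((s−c)/2)], giving spherical excess E = 0.5257 rad.
Area = E·R² = 0.5257 × (6371)² ≈ 21336843 km².

21336843 km²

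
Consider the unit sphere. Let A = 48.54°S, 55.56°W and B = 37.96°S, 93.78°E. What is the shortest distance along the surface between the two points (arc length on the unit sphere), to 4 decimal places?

Let φ₁ = -0.8472 rad, φ₂ = -0.6625 rad, and Δλ = 2.6065 rad.
cos c = sin φ₁ sin φ₂ + cos φ₁ cos φ₂ cos Δλ = (-0.7494)(-0.6151) + (0.6621)(0.7884)(-0.8602) = 0.01193,
so c = arccos(0.01193) = 1.55887 rad.
On the unit sphere the arc length equals the central angle: 1.5589.

1.5589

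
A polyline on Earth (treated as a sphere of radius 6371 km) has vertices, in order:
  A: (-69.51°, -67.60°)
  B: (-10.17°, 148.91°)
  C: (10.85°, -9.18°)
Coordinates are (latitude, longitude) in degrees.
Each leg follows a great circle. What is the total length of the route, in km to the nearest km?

Leg A→B: central angle 1.6826 rad, distance 10719.6 km.
Leg B→C: central angle 2.7655 rad, distance 17619.0 km.
Total: 10719.6 + 17619.0 ≈ 28339 km.

28339 km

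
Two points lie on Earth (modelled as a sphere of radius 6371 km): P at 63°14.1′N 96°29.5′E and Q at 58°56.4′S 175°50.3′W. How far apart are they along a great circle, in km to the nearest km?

15463 km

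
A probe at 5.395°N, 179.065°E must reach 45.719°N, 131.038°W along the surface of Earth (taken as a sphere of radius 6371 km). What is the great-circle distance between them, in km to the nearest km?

6560 km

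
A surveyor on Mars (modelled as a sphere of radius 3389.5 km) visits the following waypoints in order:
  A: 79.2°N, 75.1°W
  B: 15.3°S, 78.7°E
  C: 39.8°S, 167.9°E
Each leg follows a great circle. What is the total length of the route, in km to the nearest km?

Leg A→B: central angle 2.0058 rad, distance 6798.5 km.
Leg B→C: central angle 1.3906 rad, distance 4713.3 km.
Total: 6798.5 + 4713.3 ≈ 11512 km.

11512 km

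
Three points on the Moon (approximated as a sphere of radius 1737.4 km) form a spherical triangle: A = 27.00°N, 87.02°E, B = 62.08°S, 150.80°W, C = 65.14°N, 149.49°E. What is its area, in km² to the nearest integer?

6766303 km²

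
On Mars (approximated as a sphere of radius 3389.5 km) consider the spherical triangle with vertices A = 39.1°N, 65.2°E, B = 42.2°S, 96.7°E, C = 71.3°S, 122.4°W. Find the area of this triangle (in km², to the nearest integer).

Side lengths (central angles): a = 1.1019, b = 2.5755, c = 1.5042 rad; semiperimeter s = 2.5908.
By l'Huilier's theorem, tan(E/4) = √[tan(s/2) tan((s−a)/2) tan((s−b)/2) tan((s−c)/2)], giving spherical excess E = 0.4881 rad.
Area = E·R² = 0.4881 × (3389.5)² ≈ 5607570 km².

5607570 km²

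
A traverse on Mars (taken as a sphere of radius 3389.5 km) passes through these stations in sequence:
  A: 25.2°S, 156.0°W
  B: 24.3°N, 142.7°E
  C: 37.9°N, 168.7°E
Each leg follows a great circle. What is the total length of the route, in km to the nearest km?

6105 km

Leg A→B: central angle 1.3482 rad, distance 4569.6 km.
Leg B→C: central angle 0.4529 rad, distance 1535.1 km.
Total: 4569.6 + 1535.1 ≈ 6105 km.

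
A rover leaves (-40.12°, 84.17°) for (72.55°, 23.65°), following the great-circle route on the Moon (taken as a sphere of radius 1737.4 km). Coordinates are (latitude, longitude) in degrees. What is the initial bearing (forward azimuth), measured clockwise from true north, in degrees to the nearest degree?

Δλ = -60.520° = -1.0563 rad.
y = sin Δλ · cos φ₂ = (-0.8705)(0.2999) = -0.2610
x = cos φ₁ sin φ₂ − sin φ₁ cos φ₂ cos Δλ = (0.7647)(0.9540) − (-0.6444)(0.2999)(0.4921) = 0.8246
θ = atan2(y, x) = -17.57°; adding 360° gives 342°.

342°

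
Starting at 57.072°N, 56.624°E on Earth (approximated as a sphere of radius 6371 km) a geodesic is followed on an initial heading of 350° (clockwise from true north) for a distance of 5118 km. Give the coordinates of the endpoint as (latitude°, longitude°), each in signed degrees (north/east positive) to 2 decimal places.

75.47°, -93.49°

Angular distance δ = d/R = 5118/6371 = 0.80333 rad; initial bearing θ = 6.1087 rad.
sin φ₂ = sin φ₁ cos δ + cos φ₁ sin δ cos θ = (0.8394)(0.6943) + (0.5436)(0.7197)(0.9848) = 0.9680, so φ₂ = 75.47°.
Δλ = atan2(sin θ sin δ cos φ₁, cos δ − sin φ₁ sin φ₂) = atan2(-0.0679, -0.1182) = -150.115°.
λ₂ = 56.624° − 150.115° = -93.49°.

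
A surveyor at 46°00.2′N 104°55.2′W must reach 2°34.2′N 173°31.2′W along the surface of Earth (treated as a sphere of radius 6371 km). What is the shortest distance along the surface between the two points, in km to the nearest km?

In radians: φ₁ = 0.8029, φ₂ = 0.0449, Δλ = -68.600° = -1.1973 rad.
Haversine: a = sin²(Δφ/2) + cos φ₁ cos φ₂ sin²(Δλ/2) = 0.1369 + (0.6946)(0.9990)(0.3176) = 0.35727.
Central angle c = 2·arcsin(√a) = 1.28132 rad.
Distance = R·c = 6371 × 1.2813 ≈ 8163 km.

8163 km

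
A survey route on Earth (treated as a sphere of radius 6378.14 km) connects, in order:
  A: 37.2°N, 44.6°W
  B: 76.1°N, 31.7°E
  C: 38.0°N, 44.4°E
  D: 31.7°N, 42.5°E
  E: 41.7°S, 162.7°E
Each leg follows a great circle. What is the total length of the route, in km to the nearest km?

Leg A→B: central angle 0.8864 rad, distance 5653.5 km.
Leg B→C: central angle 0.6724 rad, distance 4288.9 km.
Leg C→D: central angle 0.1133 rad, distance 722.4 km.
Leg D→E: central angle 2.3038 rad, distance 14693.9 km.
Total: 5653.5 + 4288.9 + 722.4 + 14693.9 ≈ 25359 km.

25359 km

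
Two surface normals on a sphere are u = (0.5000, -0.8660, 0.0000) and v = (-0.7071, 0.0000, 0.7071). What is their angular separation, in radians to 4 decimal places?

1.9322 rad

u·v = -0.3535; |u| = 1.0000, |v| = 1.0000.
cos θ = (u·v)/(|u||v|) = -0.3536, so θ = 1.9322 rad.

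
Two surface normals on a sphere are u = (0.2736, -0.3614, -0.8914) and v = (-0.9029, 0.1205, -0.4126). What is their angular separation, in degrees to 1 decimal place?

u·v = 0.0772; |u| = 1.0000, |v| = 1.0000.
cos θ = (u·v)/(|u||v|) = 0.0772, so θ = 85.6°.

85.6°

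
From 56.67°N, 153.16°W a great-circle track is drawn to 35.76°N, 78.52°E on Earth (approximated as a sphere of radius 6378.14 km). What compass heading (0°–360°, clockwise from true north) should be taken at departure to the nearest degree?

319°

With φ₁ = 0.9891, φ₂ = 0.6241, Δλ = -2.2396 rad, the forward-azimuth formula gives
θ = atan2( sin Δλ cos φ₂ , cos φ₁ sin φ₂ − sin φ₁ cos φ₂ cos Δλ ) = atan2(-0.6366, 0.7415) = -40.65°.
Adding 360° brings this into [0°, 360°): 319°.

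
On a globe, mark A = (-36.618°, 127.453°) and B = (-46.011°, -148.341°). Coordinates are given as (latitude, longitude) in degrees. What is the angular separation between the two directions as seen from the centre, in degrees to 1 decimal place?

61.0°

In radians: φ₁ = -0.6391, φ₂ = -0.8030, Δλ = 84.206° = 1.4697 rad.
cos c = sin φ₁ sin φ₂ + cos φ₁ cos φ₂ cos Δλ = (-0.5965)(-0.7195) + (0.8026)(0.6945)(0.1010) = 0.48542,
so c = arccos(0.48542) = 1.06395 rad.
So the angular separation is 61.0°.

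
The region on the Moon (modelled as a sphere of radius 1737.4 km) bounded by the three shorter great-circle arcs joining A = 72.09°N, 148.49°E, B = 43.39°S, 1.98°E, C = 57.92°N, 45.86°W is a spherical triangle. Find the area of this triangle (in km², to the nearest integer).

3765146 km²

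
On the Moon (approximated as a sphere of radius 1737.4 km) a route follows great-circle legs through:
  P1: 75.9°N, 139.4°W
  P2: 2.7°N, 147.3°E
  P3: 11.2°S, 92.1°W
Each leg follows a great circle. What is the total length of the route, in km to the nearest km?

6183 km

Leg P1→P2: central angle 1.4549 rad, distance 2527.8 km.
Leg P2→P3: central angle 2.1036 rad, distance 3654.8 km.
Total: 2527.8 + 3654.8 ≈ 6183 km.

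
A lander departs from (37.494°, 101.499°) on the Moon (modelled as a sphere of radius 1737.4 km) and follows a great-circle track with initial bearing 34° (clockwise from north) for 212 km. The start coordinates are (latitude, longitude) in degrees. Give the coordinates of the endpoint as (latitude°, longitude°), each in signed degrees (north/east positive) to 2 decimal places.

43.17°, 106.85°

Angular distance δ = d/R = 212/1737.4 = 0.12202 rad; initial bearing θ = 0.5934 rad.
sin φ₂ = sin φ₁ cos δ + cos φ₁ sin δ cos θ = (0.6087)(0.9926) + (0.7934)(0.1217)(0.8290) = 0.6842, so φ₂ = 43.17°.
Δλ = atan2(sin θ sin δ cos φ₁, cos δ − sin φ₁ sin φ₂) = atan2(0.0540, 0.5761) = 5.355°.
λ₂ = 101.499° + 5.355° = 106.85°.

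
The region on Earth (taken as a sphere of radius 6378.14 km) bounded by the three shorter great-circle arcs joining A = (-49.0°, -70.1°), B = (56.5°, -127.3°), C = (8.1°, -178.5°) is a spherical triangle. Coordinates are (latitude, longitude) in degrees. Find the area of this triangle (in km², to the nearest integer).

68057520 km²

Side lengths (central angles): a = 1.0929, b = 1.8874, c = 2.0188 rad; semiperimeter s = 2.4996.
By l'Huilier's theorem, tan(E/4) = √[tan(s/2) tan((s−a)/2) tan((s−b)/2) tan((s−c)/2)], giving spherical excess E = 1.6730 rad.
Area = E·R² = 1.6730 × (6378.14)² ≈ 68057520 km².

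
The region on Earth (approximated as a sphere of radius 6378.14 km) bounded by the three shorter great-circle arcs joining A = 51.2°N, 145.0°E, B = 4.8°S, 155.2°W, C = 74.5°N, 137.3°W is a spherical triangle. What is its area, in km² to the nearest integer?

21499361 km²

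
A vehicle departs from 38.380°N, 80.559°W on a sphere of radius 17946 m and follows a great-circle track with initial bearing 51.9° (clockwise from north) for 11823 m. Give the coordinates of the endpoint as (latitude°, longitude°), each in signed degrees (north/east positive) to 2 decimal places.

Angular distance δ = d/R = 11823/17946 = 0.65881 rad; initial bearing θ = 0.9058 rad.
sin φ₂ = sin φ₁ cos δ + cos φ₁ sin δ cos θ = (0.6209)(0.7907) + (0.7839)(0.6122)(0.6170) = 0.7870, so φ₂ = 51.91°.
Δλ = atan2(sin θ sin δ cos φ₁, cos δ − sin φ₁ sin φ₂) = atan2(0.3776, 0.3021) = 51.345°.
λ₂ = -80.559° + 51.345° = -29.21°.

51.91°, -29.21°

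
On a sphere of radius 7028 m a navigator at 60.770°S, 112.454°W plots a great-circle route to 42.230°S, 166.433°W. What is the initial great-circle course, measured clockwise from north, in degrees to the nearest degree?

With φ₁ = -1.0606, φ₂ = -0.7371, Δλ = -0.9421 rad, the forward-azimuth formula gives
θ = atan2( sin Δλ cos φ₂ , cos φ₁ sin φ₂ − sin φ₁ cos φ₂ cos Δλ ) = atan2(-0.5989, 0.0518) = -85.06°.
Adding 360° brings this into [0°, 360°): 275°.

275°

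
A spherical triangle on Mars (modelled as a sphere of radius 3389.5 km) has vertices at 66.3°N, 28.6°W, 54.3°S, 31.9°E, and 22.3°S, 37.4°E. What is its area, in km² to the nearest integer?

5427237 km²

Side lengths (central angles): a = 0.5632, b = 1.7683, c = 2.2499 rad; semiperimeter s = 2.2907.
By l'Huilier's theorem, tan(E/4) = √[tan(s/2) tan((s−a)/2) tan((s−b)/2) tan((s−c)/2)], giving spherical excess E = 0.4724 rad.
Area = E·R² = 0.4724 × (3389.5)² ≈ 5427237 km².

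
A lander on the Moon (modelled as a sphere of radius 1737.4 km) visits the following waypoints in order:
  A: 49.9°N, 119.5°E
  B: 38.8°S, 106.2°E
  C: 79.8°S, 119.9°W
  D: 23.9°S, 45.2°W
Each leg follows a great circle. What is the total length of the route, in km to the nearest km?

6425 km

Leg A→B: central angle 1.5616 rad, distance 2713.1 km.
Leg B→C: central angle 1.0228 rad, distance 1777.0 km.
Leg C→D: central angle 1.1136 rad, distance 1934.7 km.
Total: 2713.1 + 1777.0 + 1934.7 ≈ 6425 km.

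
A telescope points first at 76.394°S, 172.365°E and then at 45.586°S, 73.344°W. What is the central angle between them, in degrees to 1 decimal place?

51.2°

With latitudes φ₁ = -76.394°, φ₂ = -45.586° and longitude difference Δλ = 114.291°:
Haversine: a = sin²(Δφ/2) + cos φ₁ cos φ₂ sin²(Δλ/2) = 0.0706 + (0.2352)(0.6998)(0.7057) = 0.18673.
Central angle c = 2·arcsin(√a) = 0.89370 rad.
So the angular separation is 51.2°.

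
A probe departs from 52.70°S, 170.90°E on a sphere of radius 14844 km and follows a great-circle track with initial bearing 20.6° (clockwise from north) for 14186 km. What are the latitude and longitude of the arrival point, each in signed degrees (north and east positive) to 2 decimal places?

0.24°, -172.40°

Angular distance δ = d/R = 14186/14844 = 0.95567 rad; initial bearing θ = 0.3595 rad.
sin φ₂ = sin φ₁ cos δ + cos φ₁ sin δ cos θ = (-0.7955)(0.5771) + (0.6060)(0.8167)(0.9361) = 0.0042, so φ₂ = 0.24°.
Δλ = atan2(sin θ sin δ cos φ₁, cos δ − sin φ₁ sin φ₂) = atan2(0.1741, 0.5804) = 16.700°.
λ₂ = 170.900° + 16.700° = 187.60° → -172.40° after wrapping to (−180°, 180°].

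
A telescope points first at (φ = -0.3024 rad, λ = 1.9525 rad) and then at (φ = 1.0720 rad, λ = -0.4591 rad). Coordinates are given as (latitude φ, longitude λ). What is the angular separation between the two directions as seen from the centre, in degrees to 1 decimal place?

In radians: φ₁ = -0.3024, φ₂ = 1.0720, Δλ = -138.175° = -2.4116 rad.
Haversine: a = sin²(Δφ/2) + cos φ₁ cos φ₂ sin²(Δλ/2) = 0.4024 + (0.9546)(0.4784)(0.8726) = 0.80091.
Central angle c = 2·arcsin(√a) = 2.21658 rad.
So the angular separation is 127.0°.

127.0°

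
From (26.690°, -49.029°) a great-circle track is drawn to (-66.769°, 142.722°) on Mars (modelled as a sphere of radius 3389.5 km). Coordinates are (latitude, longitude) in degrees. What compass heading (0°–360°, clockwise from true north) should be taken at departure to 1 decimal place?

187.1°

Δλ = -168.249° = -2.9365 rad.
y = sin Δλ · cos φ₂ = (-0.2037)(0.3944) = -0.0803
x = cos φ₁ sin φ₂ − sin φ₁ cos φ₂ cos Δλ = (0.8934)(-0.9189) − (0.4492)(0.3944)(-0.9790) = -0.6476
θ = atan2(y, x) = -172.93°; adding 360° gives 187.1°.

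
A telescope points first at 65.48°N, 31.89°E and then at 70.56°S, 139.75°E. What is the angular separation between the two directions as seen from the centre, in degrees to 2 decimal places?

In radians: φ₁ = 1.1428, φ₂ = -1.2315, Δλ = 107.860° = 1.8825 rad.
cos c = sin φ₁ sin φ₂ + cos φ₁ cos φ₂ cos Δλ = (0.9098)(-0.9430) + (0.4150)(0.3328)(-0.3067) = -0.90031,
so c = arccos(-0.90031) = 2.69128 rad.
So the angular separation is 154.20°.

154.20°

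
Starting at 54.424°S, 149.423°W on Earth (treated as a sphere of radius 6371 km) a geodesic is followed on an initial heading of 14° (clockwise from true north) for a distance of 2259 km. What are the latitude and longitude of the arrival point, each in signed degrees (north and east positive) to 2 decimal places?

-34.52°, -143.57°

Angular distance δ = d/R = 2259/6371 = 0.35458 rad; initial bearing θ = 0.2443 rad.
sin φ₂ = sin φ₁ cos δ + cos φ₁ sin δ cos θ = (-0.8133)(0.9378) + (0.5818)(0.3472)(0.9703) = -0.5668, so φ₂ = -34.52°.
Δλ = atan2(sin θ sin δ cos φ₁, cos δ − sin φ₁ sin φ₂) = atan2(0.0489, 0.4768) = 5.851°.
λ₂ = -149.423° + 5.851° = -143.57°.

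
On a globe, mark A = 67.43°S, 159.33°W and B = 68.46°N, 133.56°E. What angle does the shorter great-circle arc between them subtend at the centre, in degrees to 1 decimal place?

143.5°

With latitudes φ₁ = -67.430°, φ₂ = 68.460° and longitude difference Δλ = -67.110°:
Haversine: a = sin²(Δφ/2) + cos φ₁ cos φ₂ sin²(Δλ/2) = 0.8590 + (0.3838)(0.3672)(0.3055) = 0.90206.
Central angle c = 2·arcsin(√a) = 2.50497 rad.
So the angular separation is 143.5°.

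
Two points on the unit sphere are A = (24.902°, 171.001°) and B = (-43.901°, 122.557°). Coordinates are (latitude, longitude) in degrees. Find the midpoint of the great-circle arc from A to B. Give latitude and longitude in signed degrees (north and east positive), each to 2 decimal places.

-10.38°, 149.73°

The central angle between A and B is δ = 1.4288 rad.
With f = 0.5, the slerp weights are sin((1−f)δ)/sin δ = 0.6618 and sin(fδ)/sin δ = 0.6618.
Weighted sum of the unit vectors: (0.6618)·(-0.8959,0.1419,0.4211) + (0.6618)·(-0.3877,0.6073,-0.6934) = (-0.8495, 0.4958, -0.1802).
Converting back: φ = atan2(z, √(x²+y²)) = -10.38°, λ = atan2(y, x) = 149.73°.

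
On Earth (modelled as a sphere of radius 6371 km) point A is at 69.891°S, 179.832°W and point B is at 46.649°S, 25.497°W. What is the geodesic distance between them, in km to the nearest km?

Let φ₁ = -1.2198 rad, φ₂ = -0.8142 rad, and Δλ = 2.6937 rad.
cos c = sin φ₁ sin φ₂ + cos φ₁ cos φ₂ cos Δλ = (-0.9390)(-0.7272) + (0.3438)(0.6865)(-0.9013) = 0.47011,
so c = arccos(0.47011) = 1.08138 rad.
Distance = R·c = 6371 × 1.0814 ≈ 6889 km.

6889 km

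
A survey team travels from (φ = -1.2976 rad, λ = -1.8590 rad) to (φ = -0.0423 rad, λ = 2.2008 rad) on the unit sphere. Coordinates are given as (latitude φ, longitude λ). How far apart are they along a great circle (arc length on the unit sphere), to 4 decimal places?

1.6941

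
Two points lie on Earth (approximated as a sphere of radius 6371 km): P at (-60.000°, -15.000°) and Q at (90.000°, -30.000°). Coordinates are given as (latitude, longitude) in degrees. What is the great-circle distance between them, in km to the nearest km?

16679 km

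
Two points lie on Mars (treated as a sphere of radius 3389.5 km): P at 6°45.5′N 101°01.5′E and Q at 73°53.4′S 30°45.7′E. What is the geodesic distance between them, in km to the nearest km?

In radians: φ₁ = 0.1180, φ₂ = -1.2896, Δλ = -70.263° = -1.2263 rad.
cos c = sin φ₁ sin φ₂ + cos φ₁ cos φ₂ cos Δλ = (0.1177)(-0.9607) + (0.9931)(0.2775)(0.3377) = -0.02001,
so c = arccos(-0.02001) = 1.59080 rad.
Distance = R·c = 3389.5 × 1.5908 ≈ 5392 km.

5392 km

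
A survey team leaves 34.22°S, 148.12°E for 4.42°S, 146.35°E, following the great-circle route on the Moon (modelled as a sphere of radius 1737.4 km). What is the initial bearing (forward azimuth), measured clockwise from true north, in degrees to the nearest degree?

356°

Δλ = -1.770° = -0.0309 rad.
y = sin Δλ · cos φ₂ = (-0.0309)(0.9970) = -0.0308
x = cos φ₁ sin φ₂ − sin φ₁ cos φ₂ cos Δλ = (0.8269)(-0.0771) − (-0.5624)(0.9970)(0.9995) = 0.4967
θ = atan2(y, x) = -3.55°; adding 360° gives 356°.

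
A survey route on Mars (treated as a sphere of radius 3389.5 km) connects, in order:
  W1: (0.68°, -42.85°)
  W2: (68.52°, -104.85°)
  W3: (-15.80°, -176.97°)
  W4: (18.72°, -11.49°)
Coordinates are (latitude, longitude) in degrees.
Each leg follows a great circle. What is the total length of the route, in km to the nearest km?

20329 km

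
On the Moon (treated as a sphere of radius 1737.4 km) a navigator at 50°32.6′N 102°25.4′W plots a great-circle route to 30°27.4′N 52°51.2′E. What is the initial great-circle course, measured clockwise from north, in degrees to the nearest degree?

With φ₁ = 0.8821, φ₂ = 0.5316, Δλ = 2.7101 rad, the forward-azimuth formula gives
θ = atan2( sin Δλ cos φ₂ , cos φ₁ sin φ₂ − sin φ₁ cos φ₂ cos Δλ ) = atan2(0.3605, 0.9267) = 21.26°.
So the initial bearing is 21°.

21°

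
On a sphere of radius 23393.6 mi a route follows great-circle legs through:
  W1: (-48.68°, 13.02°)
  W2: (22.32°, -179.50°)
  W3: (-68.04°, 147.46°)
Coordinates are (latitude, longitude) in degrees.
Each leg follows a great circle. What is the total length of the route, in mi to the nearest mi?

100192 mi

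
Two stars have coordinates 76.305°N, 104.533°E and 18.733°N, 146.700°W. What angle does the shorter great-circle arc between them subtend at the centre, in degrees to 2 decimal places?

76.12°

Let φ₁ = 1.3318 rad, φ₂ = 0.3270 rad, and Δλ = 1.8983 rad.
Haversine: a = sin²(Δφ/2) + cos φ₁ cos φ₂ sin²(Δλ/2) = 0.2319 + (0.2368)(0.9470)(0.6609) = 0.38005.
Central angle c = 2·arcsin(√a) = 1.32854 rad.
So the angular separation is 76.12°.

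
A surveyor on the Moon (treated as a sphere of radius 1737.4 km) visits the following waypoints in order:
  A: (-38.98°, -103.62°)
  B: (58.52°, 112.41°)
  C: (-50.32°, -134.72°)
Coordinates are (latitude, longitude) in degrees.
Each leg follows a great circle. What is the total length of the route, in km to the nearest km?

8844 km

Leg A→B: central angle 2.6155 rad, distance 4544.1 km.
Leg B→C: central angle 2.4750 rad, distance 4300.1 km.
Total: 4544.1 + 4300.1 ≈ 8844 km.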